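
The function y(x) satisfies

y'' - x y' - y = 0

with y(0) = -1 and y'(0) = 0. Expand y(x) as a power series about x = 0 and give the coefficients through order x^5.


Ansatz: y(x) = sum_{n>=0} a_n x^n, so y'(x) = sum_{n>=1} n a_n x^(n-1) and y''(x) = sum_{n>=2} n(n-1) a_n x^(n-2).
Substitute into P(x) y'' + Q(x) y' + R(x) y = 0 with P(x) = 1, Q(x) = -x, R(x) = -1, and match powers of x.
Initial conditions: a_0 = -1, a_1 = 0.
Setting the coefficient of each power of x to zero and solving order by order (substituting the coefficients already found):
  x^0: 2 a_2 - a_0 = 0  ->  2 a_2 = a_0 = -1  ->  a_2 = -1/2
  x^1: 6 a_3 - 2 a_1 = 0  ->  6 a_3 = 2 a_1 = 0  ->  a_3 = 0
  x^2: 12 a_4 - 3 a_2 = 0  ->  12 a_4 = 3 a_2 = -3/2  ->  a_4 = -1/8
  x^3: 20 a_5 - 4 a_3 = 0  ->  20 a_5 = 4 a_3 = 0  ->  a_5 = 0
Truncated series: y(x) = -1 - (1/2) x^2 - (1/8) x^4 + O(x^6).

a_0 = -1; a_1 = 0; a_2 = -1/2; a_3 = 0; a_4 = -1/8; a_5 = 0


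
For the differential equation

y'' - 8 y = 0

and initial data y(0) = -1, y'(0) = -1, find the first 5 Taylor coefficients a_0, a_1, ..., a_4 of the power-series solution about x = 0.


Ansatz: y(x) = sum_{n>=0} a_n x^n, so y'(x) = sum_{n>=1} n a_n x^(n-1) and y''(x) = sum_{n>=2} n(n-1) a_n x^(n-2).
Substitute into P(x) y'' + Q(x) y' + R(x) y = 0 with P(x) = 1, Q(x) = 0, R(x) = -8, and match powers of x.
Initial conditions: a_0 = -1, a_1 = -1.
Setting the coefficient of each power of x to zero and solving order by order (substituting the coefficients already found):
  x^0: 2 a_2 - 8 a_0 = 0  ->  2 a_2 = 8 a_0 = -8  ->  a_2 = -4
  x^1: 6 a_3 - 8 a_1 = 0  ->  6 a_3 = 8 a_1 = -8  ->  a_3 = -4/3
  x^2: 12 a_4 - 8 a_2 = 0  ->  12 a_4 = 8 a_2 = -32  ->  a_4 = -8/3
Truncated series: y(x) = -1 - x - 4 x^2 - (4/3) x^3 - (8/3) x^4 + O(x^5).

a_0 = -1; a_1 = -1; a_2 = -4; a_3 = -4/3; a_4 = -8/3


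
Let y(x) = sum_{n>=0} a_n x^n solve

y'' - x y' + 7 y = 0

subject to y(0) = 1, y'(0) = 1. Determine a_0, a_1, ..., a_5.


Ansatz: y(x) = sum_{n>=0} a_n x^n, so y'(x) = sum_{n>=1} n a_n x^(n-1) and y''(x) = sum_{n>=2} n(n-1) a_n x^(n-2).
Substitute into P(x) y'' + Q(x) y' + R(x) y = 0 with P(x) = 1, Q(x) = -x, R(x) = 7, and match powers of x.
Initial conditions: a_0 = 1, a_1 = 1.
Setting the coefficient of each power of x to zero and solving order by order (substituting the coefficients already found):
  x^0: 2 a_2 + 7 a_0 = 0  ->  2 a_2 = -7 a_0 = -7  ->  a_2 = -7/2
  x^1: 6 a_3 + 6 a_1 = 0  ->  6 a_3 = -6 a_1 = -6  ->  a_3 = -1
  x^2: 12 a_4 + 5 a_2 = 0  ->  12 a_4 = -5 a_2 = 35/2  ->  a_4 = 35/24
  x^3: 20 a_5 + 4 a_3 = 0  ->  20 a_5 = -4 a_3 = 4  ->  a_5 = 1/5
Truncated series: y(x) = 1 + x - (7/2) x^2 - x^3 + (35/24) x^4 + (1/5) x^5 + O(x^6).

a_0 = 1; a_1 = 1; a_2 = -7/2; a_3 = -1; a_4 = 35/24; a_5 = 1/5


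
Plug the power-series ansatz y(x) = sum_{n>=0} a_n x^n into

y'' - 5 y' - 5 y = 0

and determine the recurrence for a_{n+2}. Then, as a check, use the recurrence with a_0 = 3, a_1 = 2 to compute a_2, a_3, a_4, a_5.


Substitute y = sum_n a_n x^n.
y''(x) has coefficient (n+2)(n+1) a_{n+2} at x^n;
-5 y'(x) has coefficient -5 (n+1) a_{n+1} at x^n;
-5 y(x) has coefficient -5 a_n at x^n.
Matching x^n: (n+2)(n+1) a_{n+2} - 5 (n+1) a_{n+1} - 5 a_n = 0.
Thus a_{n+2} = [5 (n+1) a_{n+1} + 5 a_n] / ((n+1)(n+2)).

Check with a_0 = 3, a_1 = 2 (apply the recurrence for n = 0, 1, 2, 3): a_0 = 3, a_1 = 2, a_2 = 25/2, a_3 = 45/2, a_4 = 100/3, a_5 = 935/24.

a_(n+2) = [5 (n+1) a_(n+1) + 5 a_n] / ((n+1)(n+2)); check: a_0 = 3, a_1 = 2, a_2 = 25/2, a_3 = 45/2, a_4 = 100/3, a_5 = 935/24


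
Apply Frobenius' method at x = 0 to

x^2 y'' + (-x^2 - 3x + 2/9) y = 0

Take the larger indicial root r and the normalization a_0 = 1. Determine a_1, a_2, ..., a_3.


Write in Frobenius form y'' + (p(x)/x) y' + (q(x)/x^2) y = 0:
  p(x) = 0,  q(x) = -x^2 - 3x + 2/9.
Indicial equation: r(r-1) + (0) r + (2/9) = 0 -> roots r_1 = 2/3, r_2 = 1/3.
Take r = r_1 = 2/3. Let y(x) = x^r sum_{n>=0} a_n x^n with a_0 = 1.
Substitute y = x^r sum a_n x^n and match x^{r+n}. The recurrence is
  D(n) a_n - 3 a_{n-1} - 1 a_{n-2} = 0,  where D(n) = (r+n)(r+n-1) + (0)(r+n) + (2/9).
  a_n = [3 a_{n-1} + 1 a_{n-2}] / D(n).
Since the indicial polynomial factors as (r - r_1)(r - r_2), D(n) = (r_1 + n - r_1)(r_1 + n - r_2) = n(n + 1/3).
Evaluating step by step (a_0 = 1):
  n = 1: D(1) = 1(1 + 1/3) = 4/3; numerator = 3(1) = 3; a_1 = (3)/(4/3) = 9/4
  n = 2: D(2) = 2(2 + 1/3) = 14/3; numerator = 3(9/4) + 1(1) = 31/4; a_2 = (31/4)/(14/3) = 93/56
  n = 3: D(3) = 3(3 + 1/3) = 10; numerator = 3(93/56) + 1(9/4) = 405/56; a_3 = (405/56)/(10) = 81/112

r = 2/3; a_0 = 1; a_1 = 9/4; a_2 = 93/56; a_3 = 81/112


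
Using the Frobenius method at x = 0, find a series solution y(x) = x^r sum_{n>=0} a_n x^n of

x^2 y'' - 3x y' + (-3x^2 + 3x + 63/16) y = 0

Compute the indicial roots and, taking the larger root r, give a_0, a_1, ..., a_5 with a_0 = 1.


Write in Frobenius form y'' + (p(x)/x) y' + (q(x)/x^2) y = 0:
  p(x) = -3,  q(x) = -3x^2 + 3x + 63/16.
Indicial equation: r(r-1) + (-3) r + (63/16) = 0 -> roots r_1 = 9/4, r_2 = 7/4.
Take r = r_1 = 9/4. Let y(x) = x^r sum_{n>=0} a_n x^n with a_0 = 1.
Substitute y = x^r sum a_n x^n and match x^{r+n}. The recurrence is
  D(n) a_n + 3 a_{n-1} - 3 a_{n-2} = 0,  where D(n) = (r+n)(r+n-1) + (-3)(r+n) + (63/16).
  a_n = [-3 a_{n-1} + 3 a_{n-2}] / D(n).
Since the indicial polynomial factors as (r - r_1)(r - r_2), D(n) = (r_1 + n - r_1)(r_1 + n - r_2) = n(n + 1/2).
Evaluating step by step (a_0 = 1):
  n = 1: D(1) = 1(1 + 1/2) = 3/2; numerator = -3(1) = -3; a_1 = (-3)/(3/2) = -2
  n = 2: D(2) = 2(2 + 1/2) = 5; numerator = -3(-2) + 3(1) = 9; a_2 = (9)/(5) = 9/5
  n = 3: D(3) = 3(3 + 1/2) = 21/2; numerator = -3(9/5) + 3(-2) = -57/5; a_3 = (-57/5)/(21/2) = -38/35
  n = 4: D(4) = 4(4 + 1/2) = 18; numerator = -3(-38/35) + 3(9/5) = 303/35; a_4 = (303/35)/(18) = 101/210
  n = 5: D(5) = 5(5 + 1/2) = 55/2; numerator = -3(101/210) + 3(-38/35) = -47/10; a_5 = (-47/10)/(55/2) = -47/275

r = 9/4; a_0 = 1; a_1 = -2; a_2 = 9/5; a_3 = -38/35; a_4 = 101/210; a_5 = -47/275


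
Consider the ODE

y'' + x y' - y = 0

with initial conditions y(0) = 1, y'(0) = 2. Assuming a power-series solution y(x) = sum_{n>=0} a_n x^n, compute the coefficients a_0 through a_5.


Ansatz: y(x) = sum_{n>=0} a_n x^n, so y'(x) = sum_{n>=1} n a_n x^(n-1) and y''(x) = sum_{n>=2} n(n-1) a_n x^(n-2).
Substitute into P(x) y'' + Q(x) y' + R(x) y = 0 with P(x) = 1, Q(x) = x, R(x) = -1, and match powers of x.
Initial conditions: a_0 = 1, a_1 = 2.
Setting the coefficient of each power of x to zero and solving order by order (substituting the coefficients already found):
  x^0: 2 a_2 - a_0 = 0  ->  2 a_2 = a_0 = 1  ->  a_2 = 1/2
  x^1: 6 a_3 = 0  ->  a_3 = 0
  x^2: 12 a_4 + a_2 = 0  ->  12 a_4 = -a_2 = -1/2  ->  a_4 = -1/24
  x^3: 20 a_5 + 2 a_3 = 0  ->  20 a_5 = -2 a_3 = 0  ->  a_5 = 0
Truncated series: y(x) = 1 + 2 x + (1/2) x^2 - (1/24) x^4 + O(x^6).

a_0 = 1; a_1 = 2; a_2 = 1/2; a_3 = 0; a_4 = -1/24; a_5 = 0


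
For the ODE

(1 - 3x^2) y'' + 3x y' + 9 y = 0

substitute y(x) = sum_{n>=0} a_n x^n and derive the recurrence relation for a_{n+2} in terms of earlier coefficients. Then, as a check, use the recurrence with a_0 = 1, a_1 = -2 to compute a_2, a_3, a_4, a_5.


Substitute y = sum_n a_n x^n.
(1 - 3 x^2) y'' contributes (n+2)(n+1) a_{n+2} - 3 n(n-1) a_n at x^n.
3 x y'(x) contributes 3 n a_n at x^n.
9 y(x) contributes 9 a_n at x^n.
Matching x^n: (n+2)(n+1) a_{n+2} + (-3 n(n-1) + 3 n + 9) a_n = 0.
Thus a_{n+2} = (3 n(n-1) - 3 n - 9) / ((n+1)(n+2)) * a_n.

Check with a_0 = 1, a_1 = -2 (apply the recurrence for n = 0, 1, 2, 3): a_0 = 1, a_1 = -2, a_2 = -9/2, a_3 = 4, a_4 = 27/8, a_5 = 0.

a_(n+2) = (3 n(n-1) - 3 n - 9) / ((n+1)(n+2)) * a_n; check: a_0 = 1, a_1 = -2, a_2 = -9/2, a_3 = 4, a_4 = 27/8, a_5 = 0


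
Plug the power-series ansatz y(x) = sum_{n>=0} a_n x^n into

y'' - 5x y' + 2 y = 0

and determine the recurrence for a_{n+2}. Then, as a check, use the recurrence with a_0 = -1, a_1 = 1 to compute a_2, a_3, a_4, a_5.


Substitute y = sum_n a_n x^n.
y''(x) has coefficient (n+2)(n+1) a_{n+2} at x^n;
-5 x y'(x) has coefficient -5 n a_n at x^n (shift);
2 y(x) has coefficient 2 a_n at x^n.
Matching x^n: (n+2)(n+1) a_{n+2} + (-5n + 2) a_n = 0.
Thus a_{n+2} = (5n - 2) / ((n+1)(n+2)) * a_n.

Check with a_0 = -1, a_1 = 1 (apply the recurrence for n = 0, 1, 2, 3): a_0 = -1, a_1 = 1, a_2 = 1, a_3 = 1/2, a_4 = 2/3, a_5 = 13/40.

a_(n+2) = (5n - 2) / ((n+1)(n+2)) * a_n; check: a_0 = -1, a_1 = 1, a_2 = 1, a_3 = 1/2, a_4 = 2/3, a_5 = 13/40


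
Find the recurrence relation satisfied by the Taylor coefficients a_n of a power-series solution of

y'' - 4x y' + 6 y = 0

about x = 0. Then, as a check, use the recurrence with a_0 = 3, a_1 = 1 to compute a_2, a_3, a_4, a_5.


Substitute y = sum_n a_n x^n.
y''(x) has coefficient (n+2)(n+1) a_{n+2} at x^n;
-4 x y'(x) has coefficient -4 n a_n at x^n (shift);
6 y(x) has coefficient 6 a_n at x^n.
Matching x^n: (n+2)(n+1) a_{n+2} + (-4n + 6) a_n = 0.
Thus a_{n+2} = (4n - 6) / ((n+1)(n+2)) * a_n.

Check with a_0 = 3, a_1 = 1 (apply the recurrence for n = 0, 1, 2, 3): a_0 = 3, a_1 = 1, a_2 = -9, a_3 = -1/3, a_4 = -3/2, a_5 = -1/10.

a_(n+2) = (4n - 6) / ((n+1)(n+2)) * a_n; check: a_0 = 3, a_1 = 1, a_2 = -9, a_3 = -1/3, a_4 = -3/2, a_5 = -1/10


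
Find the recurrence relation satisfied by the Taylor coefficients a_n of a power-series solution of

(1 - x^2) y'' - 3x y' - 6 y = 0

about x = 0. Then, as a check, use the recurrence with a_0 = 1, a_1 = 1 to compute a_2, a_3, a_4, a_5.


Substitute y = sum_n a_n x^n.
(1 - 1 x^2) y'' contributes (n+2)(n+1) a_{n+2} - n(n-1) a_n at x^n.
-3 x y'(x) contributes -3 n a_n at x^n.
-6 y(x) contributes -6 a_n at x^n.
Matching x^n: (n+2)(n+1) a_{n+2} + (-n(n-1) - 3 n - 6) a_n = 0.
Thus a_{n+2} = (n(n-1) + 3 n + 6) / ((n+1)(n+2)) * a_n.

Check with a_0 = 1, a_1 = 1 (apply the recurrence for n = 0, 1, 2, 3): a_0 = 1, a_1 = 1, a_2 = 3, a_3 = 3/2, a_4 = 7/2, a_5 = 63/40.

a_(n+2) = (n(n-1) + 3 n + 6) / ((n+1)(n+2)) * a_n; check: a_0 = 1, a_1 = 1, a_2 = 3, a_3 = 3/2, a_4 = 7/2, a_5 = 63/40


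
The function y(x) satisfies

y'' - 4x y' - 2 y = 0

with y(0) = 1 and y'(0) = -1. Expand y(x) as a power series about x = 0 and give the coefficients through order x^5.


Ansatz: y(x) = sum_{n>=0} a_n x^n, so y'(x) = sum_{n>=1} n a_n x^(n-1) and y''(x) = sum_{n>=2} n(n-1) a_n x^(n-2).
Substitute into P(x) y'' + Q(x) y' + R(x) y = 0 with P(x) = 1, Q(x) = -4x, R(x) = -2, and match powers of x.
Initial conditions: a_0 = 1, a_1 = -1.
Setting the coefficient of each power of x to zero and solving order by order (substituting the coefficients already found):
  x^0: 2 a_2 - 2 a_0 = 0  ->  2 a_2 = 2 a_0 = 2  ->  a_2 = 1
  x^1: 6 a_3 - 6 a_1 = 0  ->  6 a_3 = 6 a_1 = -6  ->  a_3 = -1
  x^2: 12 a_4 - 10 a_2 = 0  ->  12 a_4 = 10 a_2 = 10  ->  a_4 = 5/6
  x^3: 20 a_5 - 14 a_3 = 0  ->  20 a_5 = 14 a_3 = -14  ->  a_5 = -7/10
Truncated series: y(x) = 1 - x + x^2 - x^3 + (5/6) x^4 - (7/10) x^5 + O(x^6).

a_0 = 1; a_1 = -1; a_2 = 1; a_3 = -1; a_4 = 5/6; a_5 = -7/10


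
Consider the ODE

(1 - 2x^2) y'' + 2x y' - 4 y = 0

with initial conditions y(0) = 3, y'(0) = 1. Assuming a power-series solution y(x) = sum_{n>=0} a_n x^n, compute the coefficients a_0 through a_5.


Ansatz: y(x) = sum_{n>=0} a_n x^n, so y'(x) = sum_{n>=1} n a_n x^(n-1) and y''(x) = sum_{n>=2} n(n-1) a_n x^(n-2).
Substitute into P(x) y'' + Q(x) y' + R(x) y = 0 with P(x) = 1 - 2x^2, Q(x) = 2x, R(x) = -4, and match powers of x.
Initial conditions: a_0 = 3, a_1 = 1.
Setting the coefficient of each power of x to zero and solving order by order (substituting the coefficients already found):
  x^0: 2 a_2 - 4 a_0 = 0  ->  2 a_2 = 4 a_0 = 12  ->  a_2 = 6
  x^1: 6 a_3 - 2 a_1 = 0  ->  6 a_3 = 2 a_1 = 2  ->  a_3 = 1/3
  x^2: 12 a_4 - 4 a_2 = 0  ->  12 a_4 = 4 a_2 = 24  ->  a_4 = 2
  x^3: 20 a_5 - 10 a_3 = 0  ->  20 a_5 = 10 a_3 = 10/3  ->  a_5 = 1/6
Truncated series: y(x) = 3 + x + 6 x^2 + (1/3) x^3 + 2 x^4 + (1/6) x^5 + O(x^6).

a_0 = 3; a_1 = 1; a_2 = 6; a_3 = 1/3; a_4 = 2; a_5 = 1/6


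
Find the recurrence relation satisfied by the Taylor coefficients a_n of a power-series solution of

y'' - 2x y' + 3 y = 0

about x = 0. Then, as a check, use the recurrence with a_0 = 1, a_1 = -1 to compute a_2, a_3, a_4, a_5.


Substitute y = sum_n a_n x^n.
y''(x) has coefficient (n+2)(n+1) a_{n+2} at x^n;
-2 x y'(x) has coefficient -2 n a_n at x^n (shift);
3 y(x) has coefficient 3 a_n at x^n.
Matching x^n: (n+2)(n+1) a_{n+2} + (-2n + 3) a_n = 0.
Thus a_{n+2} = (2n - 3) / ((n+1)(n+2)) * a_n.

Check with a_0 = 1, a_1 = -1 (apply the recurrence for n = 0, 1, 2, 3): a_0 = 1, a_1 = -1, a_2 = -3/2, a_3 = 1/6, a_4 = -1/8, a_5 = 1/40.

a_(n+2) = (2n - 3) / ((n+1)(n+2)) * a_n; check: a_0 = 1, a_1 = -1, a_2 = -3/2, a_3 = 1/6, a_4 = -1/8, a_5 = 1/40


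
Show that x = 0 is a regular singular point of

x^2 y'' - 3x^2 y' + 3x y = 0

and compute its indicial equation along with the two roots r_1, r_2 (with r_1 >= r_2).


Divide by x^2 to reach normal form y'' + P_1(x) y' + P_2(x) y = 0 with P_1(x) = -3 and P_2(x) = 3/x.
x = 0 is a singular point because the y-coefficient 3/x has a pole at x = 0.
It is a regular singular point because x P_1(x) = p(x) = -3x and x^2 P_2(x) = q(x) = 3x are polynomials, hence analytic at x = 0.
p(0) = 0,  q(0) = 0.
Indicial equation: r(r-1) + p(0) r + q(0) = 0, i.e. r^2 + (p(0) - 1) r + q(0) = 0, i.e. r^2 - 1 r = 0.
Discriminant: (-1)^2 - 4(0) = 1, so r = (1 ± 1)/2.
Solving: r_1 = 1, r_2 = 0.

indicial: r^2 - 1 r = 0; roots r_1 = 1, r_2 = 0


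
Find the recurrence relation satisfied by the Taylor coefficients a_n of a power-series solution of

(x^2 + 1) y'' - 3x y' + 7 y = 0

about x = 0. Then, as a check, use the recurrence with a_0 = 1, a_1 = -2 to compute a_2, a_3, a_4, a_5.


Substitute y = sum_n a_n x^n.
(1 + 1 x^2) y'' contributes (n+2)(n+1) a_{n+2} + n(n-1) a_n at x^n.
-3 x y'(x) contributes -3 n a_n at x^n.
7 y(x) contributes 7 a_n at x^n.
Matching x^n: (n+2)(n+1) a_{n+2} + (n(n-1) - 3 n + 7) a_n = 0.
Thus a_{n+2} = (-n(n-1) + 3 n - 7) / ((n+1)(n+2)) * a_n.

Check with a_0 = 1, a_1 = -2 (apply the recurrence for n = 0, 1, 2, 3): a_0 = 1, a_1 = -2, a_2 = -7/2, a_3 = 4/3, a_4 = 7/8, a_5 = -4/15.

a_(n+2) = (-n(n-1) + 3 n - 7) / ((n+1)(n+2)) * a_n; check: a_0 = 1, a_1 = -2, a_2 = -7/2, a_3 = 4/3, a_4 = 7/8, a_5 = -4/15


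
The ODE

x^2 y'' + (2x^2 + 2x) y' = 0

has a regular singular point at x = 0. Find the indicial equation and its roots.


Divide by x^2 to reach normal form y'' + P_1(x) y' + P_2(x) y = 0 with P_1(x) = 2 + 2/x and P_2(x) = 0.
x = 0 is a singular point because the y'-coefficient 2 + 2/x has a pole at x = 0.
It is a regular singular point because x P_1(x) = p(x) = 2x + 2 and x^2 P_2(x) = q(x) = 0 are polynomials, hence analytic at x = 0.
p(0) = 2,  q(0) = 0.
Indicial equation: r(r-1) + p(0) r + q(0) = 0, i.e. r^2 + (p(0) - 1) r + q(0) = 0, i.e. r^2 + 1 r = 0.
Discriminant: (1)^2 - 4(0) = 1, so r = (-1 ± 1)/2.
Solving: r_1 = 0, r_2 = -1.

indicial: r^2 + 1 r = 0; roots r_1 = 0, r_2 = -1


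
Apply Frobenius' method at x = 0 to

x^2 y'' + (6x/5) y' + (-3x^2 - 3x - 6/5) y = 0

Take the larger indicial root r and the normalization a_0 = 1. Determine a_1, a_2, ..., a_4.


Write in Frobenius form y'' + (p(x)/x) y' + (q(x)/x^2) y = 0:
  p(x) = 6/5,  q(x) = -3x^2 - 3x - 6/5.
Indicial equation: r(r-1) + (6/5) r + (-6/5) = 0 -> roots r_1 = 1, r_2 = -6/5.
Take r = r_1 = 1. Let y(x) = x^r sum_{n>=0} a_n x^n with a_0 = 1.
Substitute y = x^r sum a_n x^n and match x^{r+n}. The recurrence is
  D(n) a_n - 3 a_{n-1} - 3 a_{n-2} = 0,  where D(n) = (r+n)(r+n-1) + (6/5)(r+n) + (-6/5).
  a_n = [3 a_{n-1} + 3 a_{n-2}] / D(n).
Since the indicial polynomial factors as (r - r_1)(r - r_2), D(n) = (r_1 + n - r_1)(r_1 + n - r_2) = n(n + 11/5).
Evaluating step by step (a_0 = 1):
  n = 1: D(1) = 1(1 + 11/5) = 16/5; numerator = 3(1) = 3; a_1 = (3)/(16/5) = 15/16
  n = 2: D(2) = 2(2 + 11/5) = 42/5; numerator = 3(15/16) + 3(1) = 93/16; a_2 = (93/16)/(42/5) = 155/224
  n = 3: D(3) = 3(3 + 11/5) = 78/5; numerator = 3(155/224) + 3(15/16) = 1095/224; a_3 = (1095/224)/(78/5) = 1825/5824
  n = 4: D(4) = 4(4 + 11/5) = 124/5; numerator = 3(1825/5824) + 3(155/224) = 17565/5824; a_4 = (17565/5824)/(124/5) = 87825/722176

r = 1; a_0 = 1; a_1 = 15/16; a_2 = 155/224; a_3 = 1825/5824; a_4 = 87825/722176


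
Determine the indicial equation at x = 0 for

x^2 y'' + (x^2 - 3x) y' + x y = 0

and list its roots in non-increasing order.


Divide by x^2 to reach normal form y'' + P_1(x) y' + P_2(x) y = 0 with P_1(x) = 1 - 3/x and P_2(x) = 1/x.
x = 0 is a singular point because the y'-coefficient 1 - 3/x has a pole at x = 0 and the y-coefficient 1/x has a pole at x = 0.
It is a regular singular point because x P_1(x) = p(x) = x - 3 and x^2 P_2(x) = q(x) = x are polynomials, hence analytic at x = 0.
p(0) = -3,  q(0) = 0.
Indicial equation: r(r-1) + p(0) r + q(0) = 0, i.e. r^2 + (p(0) - 1) r + q(0) = 0, i.e. r^2 - 4 r = 0.
Discriminant: (-4)^2 - 4(0) = 16, so r = (4 ± 4)/2.
Solving: r_1 = 4, r_2 = 0.

indicial: r^2 - 4 r = 0; roots r_1 = 4, r_2 = 0


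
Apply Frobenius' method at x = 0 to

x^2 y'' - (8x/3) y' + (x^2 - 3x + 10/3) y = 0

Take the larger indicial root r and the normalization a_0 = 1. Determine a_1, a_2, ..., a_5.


Write in Frobenius form y'' + (p(x)/x) y' + (q(x)/x^2) y = 0:
  p(x) = -8/3,  q(x) = x^2 - 3x + 10/3.
Indicial equation: r(r-1) + (-8/3) r + (10/3) = 0 -> roots r_1 = 2, r_2 = 5/3.
Take r = r_1 = 2. Let y(x) = x^r sum_{n>=0} a_n x^n with a_0 = 1.
Substitute y = x^r sum a_n x^n and match x^{r+n}. The recurrence is
  D(n) a_n - 3 a_{n-1} + 1 a_{n-2} = 0,  where D(n) = (r+n)(r+n-1) + (-8/3)(r+n) + (10/3).
  a_n = [3 a_{n-1} - 1 a_{n-2}] / D(n).
Since the indicial polynomial factors as (r - r_1)(r - r_2), D(n) = (r_1 + n - r_1)(r_1 + n - r_2) = n(n + 1/3).
Evaluating step by step (a_0 = 1):
  n = 1: D(1) = 1(1 + 1/3) = 4/3; numerator = 3(1) = 3; a_1 = (3)/(4/3) = 9/4
  n = 2: D(2) = 2(2 + 1/3) = 14/3; numerator = 3(9/4) - 1(1) = 23/4; a_2 = (23/4)/(14/3) = 69/56
  n = 3: D(3) = 3(3 + 1/3) = 10; numerator = 3(69/56) - 1(9/4) = 81/56; a_3 = (81/56)/(10) = 81/560
  n = 4: D(4) = 4(4 + 1/3) = 52/3; numerator = 3(81/560) - 1(69/56) = -447/560; a_4 = (-447/560)/(52/3) = -1341/29120
  n = 5: D(5) = 5(5 + 1/3) = 80/3; numerator = 3(-1341/29120) - 1(81/560) = -1647/5824; a_5 = (-1647/5824)/(80/3) = -4941/465920

r = 2; a_0 = 1; a_1 = 9/4; a_2 = 69/56; a_3 = 81/560; a_4 = -1341/29120; a_5 = -4941/465920


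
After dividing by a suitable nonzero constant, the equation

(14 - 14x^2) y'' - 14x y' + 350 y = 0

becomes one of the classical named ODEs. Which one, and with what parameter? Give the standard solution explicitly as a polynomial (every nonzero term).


All three coefficients share the factor 14; dividing through by 14 gives  (1 - x^2) y'' - x y' + 25 y = 0.
This matches the Chebyshev equation (1 - x^2) y'' - x y' + n^2 y = 0 (note the -x y' term, not -2x y') with n^2 = 25, so n = 5; the polynomial solution is T_5(x).
With y = sum_k a_k x^k, matching x^k gives (k+2)(k+1) a_{k+2} = (k^2 - n^2) a_k = (k - 5)(k + 5) a_k. The right side vanishes at k = 5, so the series with the parity of 5 terminates at degree 5.
Standard normalization: leading coefficient of T_n is 2^(n-1), so a_5 = 2^4 = 16. Work downward with a_k = (k+1)(k+2) a_{k+2} / ((k - 5)(k + 5)):
  a_3 = (4)(5)(16) / ((3 - 5)(3 + 5)) = 320/(-16) = -20
  a_1 = (2)(3)(-20) / ((1 - 5)(1 + 5)) = -120/(-24) = 5
Hence T_5(x) = 16 x^5 - 20 x^3 + 5 x.

T_5(x); series = 16 x^5 - 20 x^3 + 5 x


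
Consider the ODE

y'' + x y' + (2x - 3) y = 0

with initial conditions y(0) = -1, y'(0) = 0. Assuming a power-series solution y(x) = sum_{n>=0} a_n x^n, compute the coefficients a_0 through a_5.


Ansatz: y(x) = sum_{n>=0} a_n x^n, so y'(x) = sum_{n>=1} n a_n x^(n-1) and y''(x) = sum_{n>=2} n(n-1) a_n x^(n-2).
Substitute into P(x) y'' + Q(x) y' + R(x) y = 0 with P(x) = 1, Q(x) = x, R(x) = 2x - 3, and match powers of x.
Initial conditions: a_0 = -1, a_1 = 0.
Setting the coefficient of each power of x to zero and solving order by order (substituting the coefficients already found):
  x^0: 2 a_2 - 3 a_0 = 0  ->  2 a_2 = 3 a_0 = -3  ->  a_2 = -3/2
  x^1: 6 a_3 - 2 a_1 + 2 a_0 = 0  ->  6 a_3 = 2 a_1 - 2 a_0 = 2  ->  a_3 = 1/3
  x^2: 12 a_4 - a_2 + 2 a_1 = 0  ->  12 a_4 = a_2 - 2 a_1 = -3/2  ->  a_4 = -1/8
  x^3: 20 a_5 + 2 a_2 = 0  ->  20 a_5 = -2 a_2 = 3  ->  a_5 = 3/20
Truncated series: y(x) = -1 - (3/2) x^2 + (1/3) x^3 - (1/8) x^4 + (3/20) x^5 + O(x^6).

a_0 = -1; a_1 = 0; a_2 = -3/2; a_3 = 1/3; a_4 = -1/8; a_5 = 3/20


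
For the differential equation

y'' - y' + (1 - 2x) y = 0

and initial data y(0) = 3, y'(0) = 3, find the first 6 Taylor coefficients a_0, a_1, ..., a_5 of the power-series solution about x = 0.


Ansatz: y(x) = sum_{n>=0} a_n x^n, so y'(x) = sum_{n>=1} n a_n x^(n-1) and y''(x) = sum_{n>=2} n(n-1) a_n x^(n-2).
Substitute into P(x) y'' + Q(x) y' + R(x) y = 0 with P(x) = 1, Q(x) = -1, R(x) = 1 - 2x, and match powers of x.
Initial conditions: a_0 = 3, a_1 = 3.
Setting the coefficient of each power of x to zero and solving order by order (substituting the coefficients already found):
  x^0: 2 a_2 - a_1 + a_0 = 0  ->  2 a_2 = a_1 - a_0 = 0  ->  a_2 = 0
  x^1: 6 a_3 - 2 a_2 + a_1 - 2 a_0 = 0  ->  6 a_3 = 2 a_2 - a_1 + 2 a_0 = 3  ->  a_3 = 1/2
  x^2: 12 a_4 - 3 a_3 + a_2 - 2 a_1 = 0  ->  12 a_4 = 3 a_3 - a_2 + 2 a_1 = 15/2  ->  a_4 = 5/8
  x^3: 20 a_5 - 4 a_4 + a_3 - 2 a_2 = 0  ->  20 a_5 = 4 a_4 - a_3 + 2 a_2 = 2  ->  a_5 = 1/10
Truncated series: y(x) = 3 + 3 x + (1/2) x^3 + (5/8) x^4 + (1/10) x^5 + O(x^6).

a_0 = 3; a_1 = 3; a_2 = 0; a_3 = 1/2; a_4 = 5/8; a_5 = 1/10


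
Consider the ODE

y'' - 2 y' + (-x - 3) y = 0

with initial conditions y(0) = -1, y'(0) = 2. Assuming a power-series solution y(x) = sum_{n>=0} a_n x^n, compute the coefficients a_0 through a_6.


Ansatz: y(x) = sum_{n>=0} a_n x^n, so y'(x) = sum_{n>=1} n a_n x^(n-1) and y''(x) = sum_{n>=2} n(n-1) a_n x^(n-2).
Substitute into P(x) y'' + Q(x) y' + R(x) y = 0 with P(x) = 1, Q(x) = -2, R(x) = -x - 3, and match powers of x.
Initial conditions: a_0 = -1, a_1 = 2.
Setting the coefficient of each power of x to zero and solving order by order (substituting the coefficients already found):
  x^0: 2 a_2 - 2 a_1 - 3 a_0 = 0  ->  2 a_2 = 2 a_1 + 3 a_0 = 1  ->  a_2 = 1/2
  x^1: 6 a_3 - 4 a_2 - 3 a_1 - a_0 = 0  ->  6 a_3 = 4 a_2 + 3 a_1 + a_0 = 7  ->  a_3 = 7/6
  x^2: 12 a_4 - 6 a_3 - 3 a_2 - a_1 = 0  ->  12 a_4 = 6 a_3 + 3 a_2 + a_1 = 21/2  ->  a_4 = 7/8
  x^3: 20 a_5 - 8 a_4 - 3 a_3 - a_2 = 0  ->  20 a_5 = 8 a_4 + 3 a_3 + a_2 = 11  ->  a_5 = 11/20
  x^4: 30 a_6 - 10 a_5 - 3 a_4 - a_3 = 0  ->  30 a_6 = 10 a_5 + 3 a_4 + a_3 = 223/24  ->  a_6 = 223/720
Truncated series: y(x) = -1 + 2 x + (1/2) x^2 + (7/6) x^3 + (7/8) x^4 + (11/20) x^5 + (223/720) x^6 + O(x^7).

a_0 = -1; a_1 = 2; a_2 = 1/2; a_3 = 7/6; a_4 = 7/8; a_5 = 11/20; a_6 = 223/720


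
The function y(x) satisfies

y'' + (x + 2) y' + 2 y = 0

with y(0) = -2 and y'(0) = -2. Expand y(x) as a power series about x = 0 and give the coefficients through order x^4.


Ansatz: y(x) = sum_{n>=0} a_n x^n, so y'(x) = sum_{n>=1} n a_n x^(n-1) and y''(x) = sum_{n>=2} n(n-1) a_n x^(n-2).
Substitute into P(x) y'' + Q(x) y' + R(x) y = 0 with P(x) = 1, Q(x) = x + 2, R(x) = 2, and match powers of x.
Initial conditions: a_0 = -2, a_1 = -2.
Setting the coefficient of each power of x to zero and solving order by order (substituting the coefficients already found):
  x^0: 2 a_2 + 2 a_1 + 2 a_0 = 0  ->  2 a_2 = -2 a_1 - 2 a_0 = 8  ->  a_2 = 4
  x^1: 6 a_3 + 4 a_2 + 3 a_1 = 0  ->  6 a_3 = -4 a_2 - 3 a_1 = -10  ->  a_3 = -5/3
  x^2: 12 a_4 + 6 a_3 + 4 a_2 = 0  ->  12 a_4 = -6 a_3 - 4 a_2 = -6  ->  a_4 = -1/2
Truncated series: y(x) = -2 - 2 x + 4 x^2 - (5/3) x^3 - (1/2) x^4 + O(x^5).

a_0 = -2; a_1 = -2; a_2 = 4; a_3 = -5/3; a_4 = -1/2


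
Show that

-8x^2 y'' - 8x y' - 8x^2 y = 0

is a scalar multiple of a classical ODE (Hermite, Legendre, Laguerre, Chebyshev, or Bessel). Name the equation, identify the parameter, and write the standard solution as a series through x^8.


All three coefficients share the factor -8; dividing through by -8 gives  x^2 y'' + x y' + x^2 y = 0.
This matches the Bessel equation x^2 y'' + x y' + (x^2 - nu^2) y = 0 with nu^2 = 0, so nu = 0; the solution bounded at x = 0 is J_0(x).
Frobenius at x = 0: indicial roots ±nu; for r = nu the recurrence k(k + 2nu) c_k = -c_{k-2} gives the standard series J_nu(x) = sum_{k>=0} (-1)^k / (k! (k+nu)!) (x/2)^(2k+nu). Evaluate the first 5 terms:
  k = 0: (-1)^0 / (0! * 0! * 2^0) x^0 = 1/(1*1*1) x^0 = (1) x^0
  k = 1: (-1)^1 / (1! * 1! * 2^2) x^2 = -1/(1*1*4) x^2 = (-1/4) x^2
  k = 2: (-1)^2 / (2! * 2! * 2^4) x^4 = 1/(2*2*16) x^4 = (1/64) x^4
  k = 3: (-1)^3 / (3! * 3! * 2^6) x^6 = -1/(6*6*64) x^6 = (-1/2304) x^6
  k = 4: (-1)^4 / (4! * 4! * 2^8) x^8 = 1/(24*24*256) x^8 = (1/147456) x^8
Hence J_0(x) = x^8/147456 - x^6/2304 + x^4/64 - x^2/4 + 1 + ....

J_0(x); series = x^8/147456 - x^6/2304 + x^4/64 - x^2/4 + 1


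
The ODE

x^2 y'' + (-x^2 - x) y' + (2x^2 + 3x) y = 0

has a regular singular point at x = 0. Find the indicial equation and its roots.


Divide by x^2 to reach normal form y'' + P_1(x) y' + P_2(x) y = 0 with P_1(x) = -1 - 1/x and P_2(x) = 2 + 3/x.
x = 0 is a singular point because the y'-coefficient -1 - 1/x has a pole at x = 0 and the y-coefficient 2 + 3/x has a pole at x = 0.
It is a regular singular point because x P_1(x) = p(x) = -x - 1 and x^2 P_2(x) = q(x) = 2x^2 + 3x are polynomials, hence analytic at x = 0.
p(0) = -1,  q(0) = 0.
Indicial equation: r(r-1) + p(0) r + q(0) = 0, i.e. r^2 + (p(0) - 1) r + q(0) = 0, i.e. r^2 - 2 r = 0.
Discriminant: (-2)^2 - 4(0) = 4, so r = (2 ± 2)/2.
Solving: r_1 = 2, r_2 = 0.

indicial: r^2 - 2 r = 0; roots r_1 = 2, r_2 = 0


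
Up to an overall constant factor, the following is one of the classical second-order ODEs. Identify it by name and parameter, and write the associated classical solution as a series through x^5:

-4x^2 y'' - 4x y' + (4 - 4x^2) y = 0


All three coefficients share the factor -4; dividing through by -4 gives  x^2 y'' + x y' + (x^2 - 1) y = 0.
This matches the Bessel equation x^2 y'' + x y' + (x^2 - nu^2) y = 0 with nu^2 = 1, so nu = 1; the solution bounded at x = 0 is J_1(x).
Frobenius at x = 0: indicial roots ±nu; for r = nu the recurrence k(k + 2nu) c_k = -c_{k-2} gives the standard series J_nu(x) = sum_{k>=0} (-1)^k / (k! (k+nu)!) (x/2)^(2k+nu). Evaluate the first 3 terms:
  k = 0: (-1)^0 / (0! * 1! * 2^1) x^1 = 1/(1*1*2) x^1 = (1/2) x^1
  k = 1: (-1)^1 / (1! * 2! * 2^3) x^3 = -1/(1*2*8) x^3 = (-1/16) x^3
  k = 2: (-1)^2 / (2! * 3! * 2^5) x^5 = 1/(2*6*32) x^5 = (1/384) x^5
Hence J_1(x) = x^5/384 - x^3/16 + x/2 + ....

J_1(x); series = x^5/384 - x^3/16 + x/2


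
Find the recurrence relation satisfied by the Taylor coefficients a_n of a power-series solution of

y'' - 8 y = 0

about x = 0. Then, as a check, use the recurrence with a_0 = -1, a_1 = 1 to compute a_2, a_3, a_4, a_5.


Substitute y = sum_n a_n x^n into y'' + (const) y = 0.
y''(x) = sum_{n>=0} (n+2)(n+1) a_{n+2} x^n.
The ODE becomes sum_n [(n+2)(n+1) a_{n+2} - 8 a_n] x^n = 0.
Setting each coefficient to zero gives the recurrence:
  (n+2)(n+1) a_{n+2} - 8 a_n = 0,
  a_{n+2} = 8 / ((n+1)(n+2)) a_n.

Check with a_0 = -1, a_1 = 1 (apply the recurrence for n = 0, 1, 2, 3): a_0 = -1, a_1 = 1, a_2 = -4, a_3 = 4/3, a_4 = -8/3, a_5 = 8/15.

a_{n+2} = 8/((n+1)(n+2)) * a_n; check: a_0 = -1, a_1 = 1, a_2 = -4, a_3 = 4/3, a_4 = -8/3, a_5 = 8/15


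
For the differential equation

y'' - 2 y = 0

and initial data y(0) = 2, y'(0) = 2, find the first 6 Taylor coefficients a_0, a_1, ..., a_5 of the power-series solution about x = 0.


Ansatz: y(x) = sum_{n>=0} a_n x^n, so y'(x) = sum_{n>=1} n a_n x^(n-1) and y''(x) = sum_{n>=2} n(n-1) a_n x^(n-2).
Substitute into P(x) y'' + Q(x) y' + R(x) y = 0 with P(x) = 1, Q(x) = 0, R(x) = -2, and match powers of x.
Initial conditions: a_0 = 2, a_1 = 2.
Setting the coefficient of each power of x to zero and solving order by order (substituting the coefficients already found):
  x^0: 2 a_2 - 2 a_0 = 0  ->  2 a_2 = 2 a_0 = 4  ->  a_2 = 2
  x^1: 6 a_3 - 2 a_1 = 0  ->  6 a_3 = 2 a_1 = 4  ->  a_3 = 2/3
  x^2: 12 a_4 - 2 a_2 = 0  ->  12 a_4 = 2 a_2 = 4  ->  a_4 = 1/3
  x^3: 20 a_5 - 2 a_3 = 0  ->  20 a_5 = 2 a_3 = 4/3  ->  a_5 = 1/15
Truncated series: y(x) = 2 + 2 x + 2 x^2 + (2/3) x^3 + (1/3) x^4 + (1/15) x^5 + O(x^6).

a_0 = 2; a_1 = 2; a_2 = 2; a_3 = 2/3; a_4 = 1/3; a_5 = 1/15


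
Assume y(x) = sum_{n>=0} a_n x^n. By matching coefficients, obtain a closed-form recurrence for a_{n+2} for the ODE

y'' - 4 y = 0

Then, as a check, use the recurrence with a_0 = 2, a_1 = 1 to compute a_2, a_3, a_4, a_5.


Substitute y = sum_n a_n x^n into y'' + (const) y = 0.
y''(x) = sum_{n>=0} (n+2)(n+1) a_{n+2} x^n.
The ODE becomes sum_n [(n+2)(n+1) a_{n+2} - 4 a_n] x^n = 0.
Setting each coefficient to zero gives the recurrence:
  (n+2)(n+1) a_{n+2} - 4 a_n = 0,
  a_{n+2} = 4 / ((n+1)(n+2)) a_n.

Check with a_0 = 2, a_1 = 1 (apply the recurrence for n = 0, 1, 2, 3): a_0 = 2, a_1 = 1, a_2 = 4, a_3 = 2/3, a_4 = 4/3, a_5 = 2/15.

a_{n+2} = 4/((n+1)(n+2)) * a_n; check: a_0 = 2, a_1 = 1, a_2 = 4, a_3 = 2/3, a_4 = 4/3, a_5 = 2/15


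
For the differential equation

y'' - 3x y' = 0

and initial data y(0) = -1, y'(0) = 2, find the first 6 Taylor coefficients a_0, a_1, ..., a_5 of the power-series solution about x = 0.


Ansatz: y(x) = sum_{n>=0} a_n x^n, so y'(x) = sum_{n>=1} n a_n x^(n-1) and y''(x) = sum_{n>=2} n(n-1) a_n x^(n-2).
Substitute into P(x) y'' + Q(x) y' + R(x) y = 0 with P(x) = 1, Q(x) = -3x, R(x) = 0, and match powers of x.
Initial conditions: a_0 = -1, a_1 = 2.
Setting the coefficient of each power of x to zero and solving order by order (substituting the coefficients already found):
  x^0: 2 a_2 = 0  ->  a_2 = 0
  x^1: 6 a_3 - 3 a_1 = 0  ->  6 a_3 = 3 a_1 = 6  ->  a_3 = 1
  x^2: 12 a_4 - 6 a_2 = 0  ->  12 a_4 = 6 a_2 = 0  ->  a_4 = 0
  x^3: 20 a_5 - 9 a_3 = 0  ->  20 a_5 = 9 a_3 = 9  ->  a_5 = 9/20
Truncated series: y(x) = -1 + 2 x + x^3 + (9/20) x^5 + O(x^6).

a_0 = -1; a_1 = 2; a_2 = 0; a_3 = 1; a_4 = 0; a_5 = 9/20


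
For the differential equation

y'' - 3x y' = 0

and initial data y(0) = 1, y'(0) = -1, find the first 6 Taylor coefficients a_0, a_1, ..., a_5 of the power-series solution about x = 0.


Ansatz: y(x) = sum_{n>=0} a_n x^n, so y'(x) = sum_{n>=1} n a_n x^(n-1) and y''(x) = sum_{n>=2} n(n-1) a_n x^(n-2).
Substitute into P(x) y'' + Q(x) y' + R(x) y = 0 with P(x) = 1, Q(x) = -3x, R(x) = 0, and match powers of x.
Initial conditions: a_0 = 1, a_1 = -1.
Setting the coefficient of each power of x to zero and solving order by order (substituting the coefficients already found):
  x^0: 2 a_2 = 0  ->  a_2 = 0
  x^1: 6 a_3 - 3 a_1 = 0  ->  6 a_3 = 3 a_1 = -3  ->  a_3 = -1/2
  x^2: 12 a_4 - 6 a_2 = 0  ->  12 a_4 = 6 a_2 = 0  ->  a_4 = 0
  x^3: 20 a_5 - 9 a_3 = 0  ->  20 a_5 = 9 a_3 = -9/2  ->  a_5 = -9/40
Truncated series: y(x) = 1 - x - (1/2) x^3 - (9/40) x^5 + O(x^6).

a_0 = 1; a_1 = -1; a_2 = 0; a_3 = -1/2; a_4 = 0; a_5 = -9/40


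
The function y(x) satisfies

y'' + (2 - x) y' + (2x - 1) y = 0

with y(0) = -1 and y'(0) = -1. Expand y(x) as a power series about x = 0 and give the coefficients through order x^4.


Ansatz: y(x) = sum_{n>=0} a_n x^n, so y'(x) = sum_{n>=1} n a_n x^(n-1) and y''(x) = sum_{n>=2} n(n-1) a_n x^(n-2).
Substitute into P(x) y'' + Q(x) y' + R(x) y = 0 with P(x) = 1, Q(x) = 2 - x, R(x) = 2x - 1, and match powers of x.
Initial conditions: a_0 = -1, a_1 = -1.
Setting the coefficient of each power of x to zero and solving order by order (substituting the coefficients already found):
  x^0: 2 a_2 + 2 a_1 - a_0 = 0  ->  2 a_2 = -2 a_1 + a_0 = 1  ->  a_2 = 1/2
  x^1: 6 a_3 + 4 a_2 - 2 a_1 + 2 a_0 = 0  ->  6 a_3 = -4 a_2 + 2 a_1 - 2 a_0 = -2  ->  a_3 = -1/3
  x^2: 12 a_4 + 6 a_3 - 3 a_2 + 2 a_1 = 0  ->  12 a_4 = -6 a_3 + 3 a_2 - 2 a_1 = 11/2  ->  a_4 = 11/24
Truncated series: y(x) = -1 - x + (1/2) x^2 - (1/3) x^3 + (11/24) x^4 + O(x^5).

a_0 = -1; a_1 = -1; a_2 = 1/2; a_3 = -1/3; a_4 = 11/24


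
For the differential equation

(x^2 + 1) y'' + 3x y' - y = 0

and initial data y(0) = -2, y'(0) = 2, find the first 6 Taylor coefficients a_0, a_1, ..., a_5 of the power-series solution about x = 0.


Ansatz: y(x) = sum_{n>=0} a_n x^n, so y'(x) = sum_{n>=1} n a_n x^(n-1) and y''(x) = sum_{n>=2} n(n-1) a_n x^(n-2).
Substitute into P(x) y'' + Q(x) y' + R(x) y = 0 with P(x) = x^2 + 1, Q(x) = 3x, R(x) = -1, and match powers of x.
Initial conditions: a_0 = -2, a_1 = 2.
Setting the coefficient of each power of x to zero and solving order by order (substituting the coefficients already found):
  x^0: 2 a_2 - a_0 = 0  ->  2 a_2 = a_0 = -2  ->  a_2 = -1
  x^1: 6 a_3 + 2 a_1 = 0  ->  6 a_3 = -2 a_1 = -4  ->  a_3 = -2/3
  x^2: 12 a_4 + 7 a_2 = 0  ->  12 a_4 = -7 a_2 = 7  ->  a_4 = 7/12
  x^3: 20 a_5 + 14 a_3 = 0  ->  20 a_5 = -14 a_3 = 28/3  ->  a_5 = 7/15
Truncated series: y(x) = -2 + 2 x - x^2 - (2/3) x^3 + (7/12) x^4 + (7/15) x^5 + O(x^6).

a_0 = -2; a_1 = 2; a_2 = -1; a_3 = -2/3; a_4 = 7/12; a_5 = 7/15


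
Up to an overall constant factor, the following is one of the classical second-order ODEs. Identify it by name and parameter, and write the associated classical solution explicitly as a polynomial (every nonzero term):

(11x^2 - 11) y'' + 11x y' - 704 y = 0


All three coefficients share the factor -11; dividing through by -11 gives  (1 - x^2) y'' - x y' + 64 y = 0.
This matches the Chebyshev equation (1 - x^2) y'' - x y' + n^2 y = 0 (note the -x y' term, not -2x y') with n^2 = 64, so n = 8; the polynomial solution is T_8(x).
With y = sum_k a_k x^k, matching x^k gives (k+2)(k+1) a_{k+2} = (k^2 - n^2) a_k = (k - 8)(k + 8) a_k. The right side vanishes at k = 8, so the series with the parity of 8 terminates at degree 8.
Standard normalization: leading coefficient of T_n is 2^(n-1), so a_8 = 2^7 = 128. Work downward with a_k = (k+1)(k+2) a_{k+2} / ((k - 8)(k + 8)):
  a_6 = (7)(8)(128) / ((6 - 8)(6 + 8)) = 7168/(-28) = -256
  a_4 = (5)(6)(-256) / ((4 - 8)(4 + 8)) = -7680/(-48) = 160
  a_2 = (3)(4)(160) / ((2 - 8)(2 + 8)) = 1920/(-60) = -32
  a_0 = (1)(2)(-32) / ((0 - 8)(0 + 8)) = -64/(-64) = 1
Hence T_8(x) = 128 x^8 - 256 x^6 + 160 x^4 - 32 x^2 + 1.

T_8(x); series = 128 x^8 - 256 x^6 + 160 x^4 - 32 x^2 + 1


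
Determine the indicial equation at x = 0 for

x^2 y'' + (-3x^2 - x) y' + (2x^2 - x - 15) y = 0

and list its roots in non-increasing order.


Divide by x^2 to reach normal form y'' + P_1(x) y' + P_2(x) y = 0 with P_1(x) = -3 - 1/x and P_2(x) = 2 - 1/x - 15/x^2.
x = 0 is a singular point because the y'-coefficient -3 - 1/x has a pole at x = 0 and the y-coefficient 2 - 1/x - 15/x^2 has a pole at x = 0.
It is a regular singular point because x P_1(x) = p(x) = -3x - 1 and x^2 P_2(x) = q(x) = 2x^2 - x - 15 are polynomials, hence analytic at x = 0.
p(0) = -1,  q(0) = -15.
Indicial equation: r(r-1) + p(0) r + q(0) = 0, i.e. r^2 + (p(0) - 1) r + q(0) = 0, i.e. r^2 - 2 r - 15 = 0.
Discriminant: (-2)^2 - 4(-15) = 64, so r = (2 ± 8)/2.
Solving: r_1 = 5, r_2 = -3.

indicial: r^2 - 2 r - 15 = 0; roots r_1 = 5, r_2 = -3


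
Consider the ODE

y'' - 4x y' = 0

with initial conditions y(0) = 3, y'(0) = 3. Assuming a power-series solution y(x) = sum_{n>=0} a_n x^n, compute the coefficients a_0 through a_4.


Ansatz: y(x) = sum_{n>=0} a_n x^n, so y'(x) = sum_{n>=1} n a_n x^(n-1) and y''(x) = sum_{n>=2} n(n-1) a_n x^(n-2).
Substitute into P(x) y'' + Q(x) y' + R(x) y = 0 with P(x) = 1, Q(x) = -4x, R(x) = 0, and match powers of x.
Initial conditions: a_0 = 3, a_1 = 3.
Setting the coefficient of each power of x to zero and solving order by order (substituting the coefficients already found):
  x^0: 2 a_2 = 0  ->  a_2 = 0
  x^1: 6 a_3 - 4 a_1 = 0  ->  6 a_3 = 4 a_1 = 12  ->  a_3 = 2
  x^2: 12 a_4 - 8 a_2 = 0  ->  12 a_4 = 8 a_2 = 0  ->  a_4 = 0
Truncated series: y(x) = 3 + 3 x + 2 x^3 + O(x^5).

a_0 = 3; a_1 = 3; a_2 = 0; a_3 = 2; a_4 = 0


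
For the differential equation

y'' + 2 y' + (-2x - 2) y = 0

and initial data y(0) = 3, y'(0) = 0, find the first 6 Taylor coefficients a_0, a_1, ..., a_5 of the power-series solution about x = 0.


Ansatz: y(x) = sum_{n>=0} a_n x^n, so y'(x) = sum_{n>=1} n a_n x^(n-1) and y''(x) = sum_{n>=2} n(n-1) a_n x^(n-2).
Substitute into P(x) y'' + Q(x) y' + R(x) y = 0 with P(x) = 1, Q(x) = 2, R(x) = -2x - 2, and match powers of x.
Initial conditions: a_0 = 3, a_1 = 0.
Setting the coefficient of each power of x to zero and solving order by order (substituting the coefficients already found):
  x^0: 2 a_2 + 2 a_1 - 2 a_0 = 0  ->  2 a_2 = -2 a_1 + 2 a_0 = 6  ->  a_2 = 3
  x^1: 6 a_3 + 4 a_2 - 2 a_1 - 2 a_0 = 0  ->  6 a_3 = -4 a_2 + 2 a_1 + 2 a_0 = -6  ->  a_3 = -1
  x^2: 12 a_4 + 6 a_3 - 2 a_2 - 2 a_1 = 0  ->  12 a_4 = -6 a_3 + 2 a_2 + 2 a_1 = 12  ->  a_4 = 1
  x^3: 20 a_5 + 8 a_4 - 2 a_3 - 2 a_2 = 0  ->  20 a_5 = -8 a_4 + 2 a_3 + 2 a_2 = -4  ->  a_5 = -1/5
Truncated series: y(x) = 3 + 3 x^2 - x^3 + x^4 - (1/5) x^5 + O(x^6).

a_0 = 3; a_1 = 0; a_2 = 3; a_3 = -1; a_4 = 1; a_5 = -1/5


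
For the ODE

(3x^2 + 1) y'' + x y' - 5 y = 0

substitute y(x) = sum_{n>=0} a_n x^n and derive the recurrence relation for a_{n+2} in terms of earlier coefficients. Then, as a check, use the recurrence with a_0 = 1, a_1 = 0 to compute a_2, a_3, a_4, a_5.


Substitute y = sum_n a_n x^n.
(1 + 3 x^2) y'' contributes (n+2)(n+1) a_{n+2} + 3 n(n-1) a_n at x^n.
x y'(x) contributes n a_n at x^n.
-5 y(x) contributes -5 a_n at x^n.
Matching x^n: (n+2)(n+1) a_{n+2} + (3 n(n-1) + n - 5) a_n = 0.
Thus a_{n+2} = (-3 n(n-1) - n + 5) / ((n+1)(n+2)) * a_n.

Check with a_0 = 1, a_1 = 0 (apply the recurrence for n = 0, 1, 2, 3): a_0 = 1, a_1 = 0, a_2 = 5/2, a_3 = 0, a_4 = -5/8, a_5 = 0.

a_(n+2) = (-3 n(n-1) - n + 5) / ((n+1)(n+2)) * a_n; check: a_0 = 1, a_1 = 0, a_2 = 5/2, a_3 = 0, a_4 = -5/8, a_5 = 0


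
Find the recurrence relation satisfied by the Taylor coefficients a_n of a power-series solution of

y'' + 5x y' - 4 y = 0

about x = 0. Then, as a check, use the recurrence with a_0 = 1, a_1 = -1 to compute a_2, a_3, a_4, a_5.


Substitute y = sum_n a_n x^n.
y''(x) has coefficient (n+2)(n+1) a_{n+2} at x^n;
5 x y'(x) has coefficient 5 n a_n at x^n (shift);
-4 y(x) has coefficient -4 a_n at x^n.
Matching x^n: (n+2)(n+1) a_{n+2} + (5n - 4) a_n = 0.
Thus a_{n+2} = (-5n + 4) / ((n+1)(n+2)) * a_n.

Check with a_0 = 1, a_1 = -1 (apply the recurrence for n = 0, 1, 2, 3): a_0 = 1, a_1 = -1, a_2 = 2, a_3 = 1/6, a_4 = -1, a_5 = -11/120.

a_(n+2) = (-5n + 4) / ((n+1)(n+2)) * a_n; check: a_0 = 1, a_1 = -1, a_2 = 2, a_3 = 1/6, a_4 = -1, a_5 = -11/120


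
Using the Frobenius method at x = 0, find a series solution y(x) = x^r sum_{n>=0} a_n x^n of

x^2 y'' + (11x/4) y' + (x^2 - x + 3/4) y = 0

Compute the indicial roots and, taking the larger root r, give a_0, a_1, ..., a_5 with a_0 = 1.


Write in Frobenius form y'' + (p(x)/x) y' + (q(x)/x^2) y = 0:
  p(x) = 11/4,  q(x) = x^2 - x + 3/4.
Indicial equation: r(r-1) + (11/4) r + (3/4) = 0 -> roots r_1 = -3/4, r_2 = -1.
Take r = r_1 = -3/4. Let y(x) = x^r sum_{n>=0} a_n x^n with a_0 = 1.
Substitute y = x^r sum a_n x^n and match x^{r+n}. The recurrence is
  D(n) a_n - 1 a_{n-1} + 1 a_{n-2} = 0,  where D(n) = (r+n)(r+n-1) + (11/4)(r+n) + (3/4).
  a_n = [1 a_{n-1} - 1 a_{n-2}] / D(n).
Since the indicial polynomial factors as (r - r_1)(r - r_2), D(n) = (r_1 + n - r_1)(r_1 + n - r_2) = n(n + 1/4).
Evaluating step by step (a_0 = 1):
  n = 1: D(1) = 1(1 + 1/4) = 5/4; numerator = 1(1) = 1; a_1 = (1)/(5/4) = 4/5
  n = 2: D(2) = 2(2 + 1/4) = 9/2; numerator = 1(4/5) - 1(1) = -1/5; a_2 = (-1/5)/(9/2) = -2/45
  n = 3: D(3) = 3(3 + 1/4) = 39/4; numerator = 1(-2/45) - 1(4/5) = -38/45; a_3 = (-38/45)/(39/4) = -152/1755
  n = 4: D(4) = 4(4 + 1/4) = 17; numerator = 1(-152/1755) - 1(-2/45) = -74/1755; a_4 = (-74/1755)/(17) = -74/29835
  n = 5: D(5) = 5(5 + 1/4) = 105/4; numerator = 1(-74/29835) - 1(-152/1755) = 502/5967; a_5 = (502/5967)/(105/4) = 2008/626535

r = -3/4; a_0 = 1; a_1 = 4/5; a_2 = -2/45; a_3 = -152/1755; a_4 = -74/29835; a_5 = 2008/626535


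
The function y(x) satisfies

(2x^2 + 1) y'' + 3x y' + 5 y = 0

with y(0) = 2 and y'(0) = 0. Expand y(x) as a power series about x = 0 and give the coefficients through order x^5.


Ansatz: y(x) = sum_{n>=0} a_n x^n, so y'(x) = sum_{n>=1} n a_n x^(n-1) and y''(x) = sum_{n>=2} n(n-1) a_n x^(n-2).
Substitute into P(x) y'' + Q(x) y' + R(x) y = 0 with P(x) = 2x^2 + 1, Q(x) = 3x, R(x) = 5, and match powers of x.
Initial conditions: a_0 = 2, a_1 = 0.
Setting the coefficient of each power of x to zero and solving order by order (substituting the coefficients already found):
  x^0: 2 a_2 + 5 a_0 = 0  ->  2 a_2 = -5 a_0 = -10  ->  a_2 = -5
  x^1: 6 a_3 + 8 a_1 = 0  ->  6 a_3 = -8 a_1 = 0  ->  a_3 = 0
  x^2: 12 a_4 + 15 a_2 = 0  ->  12 a_4 = -15 a_2 = 75  ->  a_4 = 25/4
  x^3: 20 a_5 + 26 a_3 = 0  ->  20 a_5 = -26 a_3 = 0  ->  a_5 = 0
Truncated series: y(x) = 2 - 5 x^2 + (25/4) x^4 + O(x^6).

a_0 = 2; a_1 = 0; a_2 = -5; a_3 = 0; a_4 = 25/4; a_5 = 0
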